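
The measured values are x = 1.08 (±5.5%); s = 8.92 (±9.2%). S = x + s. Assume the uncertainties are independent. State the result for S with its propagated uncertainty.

Absolute uncertainties add in quadrature for a linear combination:
  (δx)² = 0.00353;  (δs)² = 0.673
δS = √(0.677) = 0.823
S = 10.0.

10.0 ± 0.823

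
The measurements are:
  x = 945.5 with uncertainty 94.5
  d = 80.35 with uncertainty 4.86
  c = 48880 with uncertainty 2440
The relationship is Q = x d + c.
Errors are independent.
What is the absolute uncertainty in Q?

Let p = x·d = 75970. δp/p = √((1·δx/x)² + (1·δd/d)²) = √(0.00999 + 0.00366) = 0.117, so δp = 8880.
Q = p + c: δQ = √(δp² + δc²) = √(7.88e+07 + 5.95e+06) = 9200

9200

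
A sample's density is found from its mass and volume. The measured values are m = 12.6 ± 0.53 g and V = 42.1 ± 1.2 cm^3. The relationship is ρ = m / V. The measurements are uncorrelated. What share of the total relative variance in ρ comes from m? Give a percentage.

(δρ/ρ)² = (1·δm/m)² + (-1·δV/V)²
  m term: (1×0.0421)² = 0.00177
  V term: (-1×0.0285)² = 0.000812
Total = 0.00258. Share from m = 0.00177/0.00258 = 0.685.

68.5%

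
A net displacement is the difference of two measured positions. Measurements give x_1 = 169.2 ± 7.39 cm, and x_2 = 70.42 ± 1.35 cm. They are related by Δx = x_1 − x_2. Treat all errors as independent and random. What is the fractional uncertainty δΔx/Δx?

Absolute uncertainties add in quadrature for a linear combination:
  (δx_1)² = 54.6;  (δx_2)² = 1.82
δΔx = √(56.4) = 7.51 cm
Δx = 98.78 cm, so δΔx/Δx = 7.51/98.78 = 0.0761.

0.0761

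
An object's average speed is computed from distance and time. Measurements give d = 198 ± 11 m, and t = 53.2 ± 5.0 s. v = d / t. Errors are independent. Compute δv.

v is a product of powers, so relative uncertainties combine in quadrature:
  (1·δd/d)² = (1×0.0556)² = 0.00309;  (-1·δt/t)² = (-1×0.0940)² = 0.00883
δv/v = √(0.0119) = 0.109
v = 3.72 m/s, so δv = 0.109 × 3.72 = 0.406 m/s.

0.406 m/s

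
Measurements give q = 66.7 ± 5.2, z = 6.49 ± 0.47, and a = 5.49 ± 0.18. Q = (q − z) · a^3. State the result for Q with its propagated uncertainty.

9960 ± 1310

Let u = q − z = 60.2. δu = √(δq² + δz²) = √(27.0 + 0.221) = 5.22, so δu/u = 0.0867.
Q is then a monomial in u, a:
δQ/Q = √((δu/u)² + (3·δa/a)²) = √(0.00752 + 0.00967) = 0.131
Q = 9960, so δQ = 0.131 × 9960 = 1310.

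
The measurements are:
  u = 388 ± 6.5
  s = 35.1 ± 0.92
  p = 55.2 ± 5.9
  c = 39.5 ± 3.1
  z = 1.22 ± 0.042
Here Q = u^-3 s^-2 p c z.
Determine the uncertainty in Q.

5.73e-09

Q is a product of powers, so relative uncertainties combine in quadrature:
  (-3·δu/u)² = (-3×0.0168)² = 0.00253;  (-2·δs/s)² = (-2×0.0262)² = 0.00275;  (1·δp/p)² = (1×0.107)² = 0.0114;  (1·δc/c)² = (1×0.0785)² = 0.00616;  (1·δz/z)² = (1×0.0344)² = 0.00119
δQ/Q = √(0.0240) = 0.155
Q = 3.7e-08, so δQ = 0.155 × 3.7e-08 = 5.73e-09.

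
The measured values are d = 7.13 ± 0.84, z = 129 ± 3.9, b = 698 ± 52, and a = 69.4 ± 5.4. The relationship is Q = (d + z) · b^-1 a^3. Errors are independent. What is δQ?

16100

Let u = d + z = 136. δu = √(δd² + δz²) = √(0.706 + 15.2) = 3.99, so δu/u = 0.0293.
Q is then a monomial in u, b, a:
δQ/Q = √((δu/u)² + (-1·δb/b)² + (3·δa/a)²) = √(0.000859 + 0.00555 + 0.0545) = 0.247
Q = 65200, so δQ = 0.247 × 65200 = 16100.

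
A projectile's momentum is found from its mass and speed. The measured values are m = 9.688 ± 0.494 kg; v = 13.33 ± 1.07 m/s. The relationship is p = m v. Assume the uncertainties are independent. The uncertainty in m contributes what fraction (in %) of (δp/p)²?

28.8%

(δp/p)² = (1·δm/m)² + (1·δv/v)²
  m term: (1×0.0510)² = 0.00260
  v term: (1×0.0803)² = 0.00644
Total = 0.00904. Share from m = 0.00260/0.00904 = 0.288.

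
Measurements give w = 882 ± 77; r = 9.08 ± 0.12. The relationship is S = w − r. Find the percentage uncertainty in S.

Sums and differences: (δS)² = Σ (cᵢ δxᵢ)².
  (δw)² = 5930;  (δr)² = 0.0144
δS = √(5930) = 77.0
S = 873, so δS/S = 77.0/873 = 0.0882.

8.82%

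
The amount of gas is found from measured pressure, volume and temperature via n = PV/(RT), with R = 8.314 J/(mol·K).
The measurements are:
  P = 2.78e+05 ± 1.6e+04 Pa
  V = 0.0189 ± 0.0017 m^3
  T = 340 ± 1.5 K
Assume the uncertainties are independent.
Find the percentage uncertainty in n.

Since n is a product/quotient, work with relative uncertainties:
  (1·δP/P)² = (1×0.0576)² = 0.00331;  (1·δV/V)² = (1×0.0899)² = 0.00809;  (-1·δT/T)² = (-1×0.00441)² = 1.95e-05
δn/n = √(0.0114) = 0.107

10.7%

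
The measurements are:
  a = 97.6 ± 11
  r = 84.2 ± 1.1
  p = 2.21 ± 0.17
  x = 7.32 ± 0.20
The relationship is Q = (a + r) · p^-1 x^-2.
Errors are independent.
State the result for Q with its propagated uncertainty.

Let u = a + r = 182. δu = √(δa² + δr²) = √(121 + 1.21) = 11.1, so δu/u = 0.0608.
Q is then a monomial in u, p, x:
δQ/Q = √((δu/u)² + (-1·δp/p)² + (-2·δx/x)²) = √(0.00370 + 0.00592 + 0.00299) = 0.112
Q = 1.54, so δQ = 0.112 × 1.54 = 0.172.

1.54 ± 0.172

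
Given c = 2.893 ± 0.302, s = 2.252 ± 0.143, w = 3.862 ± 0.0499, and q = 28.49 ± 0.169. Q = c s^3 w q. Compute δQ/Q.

Each factor contributes (exponent × relative error)² to (δQ/Q)²:
  (1·δc/c)² = (1×0.104)² = 0.0109;  (3·δs/s)² = (3×0.0635)² = 0.0363;  (1·δw/w)² = (1×0.0129)² = 0.000167;  (1·δq/q)² = (1×0.00593)² = 3.52e-05
δQ/Q = √(0.0474) = 0.218

0.218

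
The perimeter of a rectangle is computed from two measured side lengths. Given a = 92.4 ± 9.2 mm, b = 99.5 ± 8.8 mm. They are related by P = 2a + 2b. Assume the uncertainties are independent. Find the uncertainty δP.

25.5 mm

Each term contributes (cᵢ δxᵢ)² to (δP)²:
  (2·δa)² = 339;  (2·δb)² = 310
δP = √(648) = 25.5 mm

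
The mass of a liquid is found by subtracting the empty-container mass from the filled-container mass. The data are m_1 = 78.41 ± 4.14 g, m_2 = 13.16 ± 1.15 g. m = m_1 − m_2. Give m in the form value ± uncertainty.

m is a linear combination, so absolute uncertainties add in quadrature:
  (δm_1)² = 17.1;  (δm_2)² = 1.32
δm = √(18.5) = 4.30 g
m = 65.25 g.

65.25 ± 4.30 g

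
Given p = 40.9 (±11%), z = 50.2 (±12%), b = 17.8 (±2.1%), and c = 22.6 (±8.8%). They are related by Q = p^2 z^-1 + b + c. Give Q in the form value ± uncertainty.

73.7 ± 8.59

Let w = p^2·z^-1 = 33.3. δw/w = √((2·δp/p)² + (-1·δz/z)²) = √(0.0484 + 0.0144) = 0.251, so δw = 8.35.
Q = w + b + c: δQ = √(δw² + δb² + δc²) = √(69.7 + 0.140 + 3.96) = 8.59
Q = 73.7.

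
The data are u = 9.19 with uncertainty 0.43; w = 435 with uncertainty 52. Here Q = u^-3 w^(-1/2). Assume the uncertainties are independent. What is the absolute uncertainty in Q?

9.42e-06

Q is a product of powers, so relative uncertainties combine in quadrature:
  (-3·δu/u)² = (-3×0.0468)² = 0.0197;  (−½·δw/w)² = (-0.5×0.120)² = 0.00357
δQ/Q = √(0.0233) = 0.153
Q = 6.18e-05, so δQ = 0.153 × 6.18e-05 = 9.42e-06.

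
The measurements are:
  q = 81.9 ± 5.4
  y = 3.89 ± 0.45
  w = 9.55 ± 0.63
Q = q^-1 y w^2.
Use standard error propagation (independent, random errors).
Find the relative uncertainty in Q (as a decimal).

Relative error in a monomial: (δQ/Q)² = Σ (nᵢ · δxᵢ/xᵢ)².
  (-1·δq/q)² = (-1×0.0659)² = 0.00435;  (1·δy/y)² = (1×0.116)² = 0.0134;  (2·δw/w)² = (2×0.0660)² = 0.0174
δQ/Q = √(0.0351) = 0.187

0.187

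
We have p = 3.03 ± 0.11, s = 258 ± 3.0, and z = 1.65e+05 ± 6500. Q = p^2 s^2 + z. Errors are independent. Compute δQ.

47000

Let w = p^2·s^2 = 6.11e+05. δw/w = √((2·δp/p)² + (2·δs/s)²) = √(0.00527 + 0.000541) = 0.0762, so δw = 46600.
Q = w + z: δQ = √(δw² + δz²) = √(2.17e+09 + 4.22e+07) = 47000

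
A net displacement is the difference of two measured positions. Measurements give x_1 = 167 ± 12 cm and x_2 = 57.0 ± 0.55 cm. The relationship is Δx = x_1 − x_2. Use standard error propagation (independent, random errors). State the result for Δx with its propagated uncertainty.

110 ± 12.0 cm

Sums and differences: (δΔx)² = Σ (cᵢ δxᵢ)².
  (δx_1)² = 144;  (δx_2)² = 0.303
δΔx = √(144) = 12.0 cm
Δx = 110 cm.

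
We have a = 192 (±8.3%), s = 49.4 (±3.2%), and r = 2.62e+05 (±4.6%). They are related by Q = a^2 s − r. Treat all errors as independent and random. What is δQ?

Let p = a^2·s = 1.82e+06. δp/p = √((2·δa/a)² + (1·δs/s)²) = √(0.0276 + 0.00102) = 0.169, so δp = 3.08e+05.
Q = p − r: δQ = √(δp² + δr²) = √(9.48e+10 + 1.45e+08) = 3.08e+05

3.08e+05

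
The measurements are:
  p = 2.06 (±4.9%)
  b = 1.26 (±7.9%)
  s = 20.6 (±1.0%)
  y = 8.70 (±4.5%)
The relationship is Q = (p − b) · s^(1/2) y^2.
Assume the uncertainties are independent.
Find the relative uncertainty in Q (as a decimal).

Let u = p − b = 0.800. δu = √(δp² + δb²) = √(0.0102 + 0.00991) = 0.142, so δu/u = 0.177.
Q is then a monomial in u, s, y:
δQ/Q = √((δu/u)² + (½·δs/s)² + (2·δy/y)²) = √(0.0314 + 2.5e-05 + 0.00810) = 0.199

0.199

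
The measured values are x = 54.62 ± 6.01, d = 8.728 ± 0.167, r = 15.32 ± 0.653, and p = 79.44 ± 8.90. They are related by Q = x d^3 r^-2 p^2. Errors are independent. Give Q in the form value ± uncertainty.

(9.765 ± 2.64) × 10^5

For a monomial Q ∝ x, d^3, r^-2, p^2, fractional errors add in quadrature:
  (1·δx/x)² = (1×0.110)² = 0.0121;  (3·δd/d)² = (3×0.0191)² = 0.00329;  (-2·δr/r)² = (-2×0.0426)² = 0.00727;  (2·δp/p)² = (2×0.112)² = 0.0502
δQ/Q = √(0.0729) = 0.270
Q = 976500, so δQ = 0.270 × 976500 = 2.64e+05.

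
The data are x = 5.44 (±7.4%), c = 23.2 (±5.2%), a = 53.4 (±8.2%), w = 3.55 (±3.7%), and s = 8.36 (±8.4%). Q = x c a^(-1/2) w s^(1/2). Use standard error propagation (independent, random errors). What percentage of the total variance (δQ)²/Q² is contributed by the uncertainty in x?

42.1%

(δQ/Q)² = (1·δx/x)² + (1·δc/c)² + (−½·δa/a)² + (1·δw/w)² + (½·δs/s)²
  x term: (1×0.0740)² = 0.00548
  c term: (1×0.0520)² = 0.00270
  a term: (-0.5×0.0820)² = 0.00168
  w term: (1×0.0370)² = 0.00137
  s term: (0.5×0.0840)² = 0.00176
Total = 0.0130. Share from x = 0.00548/0.0130 = 0.421.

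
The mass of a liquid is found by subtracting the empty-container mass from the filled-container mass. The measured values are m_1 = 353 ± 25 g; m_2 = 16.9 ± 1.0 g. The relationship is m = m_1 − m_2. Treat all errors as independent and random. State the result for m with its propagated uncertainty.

336 ± 25.0 g

m is a linear combination, so absolute uncertainties add in quadrature:
  (δm_1)² = 625;  (δm_2)² = 1.00
δm = √(626) = 25.0 g
m = 336 g.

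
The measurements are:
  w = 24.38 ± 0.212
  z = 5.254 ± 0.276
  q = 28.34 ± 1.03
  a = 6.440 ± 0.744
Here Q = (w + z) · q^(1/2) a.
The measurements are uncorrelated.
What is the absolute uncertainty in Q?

119

Let u = w + z = 29.63. δu = √(δw² + δz²) = √(0.0449 + 0.0762) = 0.348, so δu/u = 0.0117.
Q is then a monomial in u, q, a:
δQ/Q = √((δu/u)² + (½·δq/q)² + (1·δa/a)²) = √(0.000138 + 0.000330 + 0.0133) = 0.118
Q = 1016, so δQ = 0.118 × 1016 = 119.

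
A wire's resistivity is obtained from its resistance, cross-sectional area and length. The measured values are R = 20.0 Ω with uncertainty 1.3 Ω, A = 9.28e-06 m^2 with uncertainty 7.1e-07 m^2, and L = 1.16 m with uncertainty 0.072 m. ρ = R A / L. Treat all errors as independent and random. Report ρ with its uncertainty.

(1.60 ± 0.189) × 10^-4 Ω·m

Since ρ is a product/quotient, work with relative uncertainties:
  (1·δR/R)² = (1×0.0650)² = 0.00423;  (1·δA/A)² = (1×0.0765)² = 0.00585;  (-1·δL/L)² = (-1×0.0621)² = 0.00385
δρ/ρ = √(0.0139) = 0.118
ρ = 0.000160 Ω·m, so δρ = 0.118 × 0.000160 = 1.89e-05 Ω·m.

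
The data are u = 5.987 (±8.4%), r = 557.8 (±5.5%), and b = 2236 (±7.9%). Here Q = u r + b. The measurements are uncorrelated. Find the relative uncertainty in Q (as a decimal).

0.0680

Let p = u·r = 3340. δp/p = √((1·δu/u)² + (1·δr/r)²) = √(0.00706 + 0.00302) = 0.100, so δp = 335.
Q = p + b: δQ = √(δp² + δb²) = √(1.12e+05 + 31200) = 379
Q = 5576, so δQ/Q = 379/5576 = 0.0680.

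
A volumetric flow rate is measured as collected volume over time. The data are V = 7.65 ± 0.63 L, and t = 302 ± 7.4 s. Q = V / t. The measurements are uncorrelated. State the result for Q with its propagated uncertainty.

Each factor contributes (exponent × relative error)² to (δQ/Q)²:
  (1·δV/V)² = (1×0.0824)² = 0.00678;  (-1·δt/t)² = (-1×0.0245)² = 0.000600
δQ/Q = √(0.00738) = 0.0859
Q = 0.0253 L/s, so δQ = 0.0859 × 0.0253 = 0.00218 L/s.

0.0253 ± 0.00218 L/s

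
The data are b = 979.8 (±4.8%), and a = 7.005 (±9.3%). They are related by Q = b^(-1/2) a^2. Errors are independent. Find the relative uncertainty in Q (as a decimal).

Since Q is a product/quotient, work with relative uncertainties:
  (−½·δb/b)² = (-0.5×0.0480)² = 0.000576;  (2·δa/a)² = (2×0.0930)² = 0.0346
δQ/Q = √(0.0352) = 0.188

0.188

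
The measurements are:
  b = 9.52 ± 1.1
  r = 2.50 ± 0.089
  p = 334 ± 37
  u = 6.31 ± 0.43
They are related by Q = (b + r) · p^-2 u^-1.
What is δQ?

Let w = b + r = 12.0. δw = √(δb² + δr²) = √(1.21 + 0.00792) = 1.10, so δw/w = 0.0918.
Q is then a monomial in w, p, u:
δQ/Q = √((δw/w)² + (-2·δp/p)² + (-1·δu/u)²) = √(0.00843 + 0.0491 + 0.00464) = 0.249
Q = 1.71e-05, so δQ = 0.249 × 1.71e-05 = 4.26e-06.

4.26e-06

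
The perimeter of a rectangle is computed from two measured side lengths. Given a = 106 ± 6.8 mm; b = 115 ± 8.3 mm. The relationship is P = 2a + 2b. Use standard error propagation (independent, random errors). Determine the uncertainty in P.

Sums and differences: (δP)² = Σ (cᵢ δxᵢ)².
  (2·δa)² = 185;  (2·δb)² = 276
δP = √(461) = 21.5 mm

21.5 mm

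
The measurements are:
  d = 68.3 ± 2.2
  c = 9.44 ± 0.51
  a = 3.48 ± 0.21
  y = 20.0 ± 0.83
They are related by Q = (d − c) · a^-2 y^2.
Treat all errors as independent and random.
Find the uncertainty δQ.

294

Let u = d − c = 58.9. δu = √(δd² + δc²) = √(4.84 + 0.260) = 2.26, so δu/u = 0.0384.
Q is then a monomial in u, a, y:
δQ/Q = √((δu/u)² + (-2·δa/a)² + (2·δy/y)²) = √(0.00147 + 0.0146 + 0.00689) = 0.151
Q = 1940, so δQ = 0.151 × 1940 = 294.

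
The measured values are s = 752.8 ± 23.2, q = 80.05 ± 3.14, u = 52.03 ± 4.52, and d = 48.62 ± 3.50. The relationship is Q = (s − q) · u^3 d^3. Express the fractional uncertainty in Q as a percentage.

34.0%

Let w = s − q = 672.8. δw = √(δs² + δq²) = √(538 + 9.86) = 23.4, so δw/w = 0.0348.
Q is then a monomial in w, u, d:
δQ/Q = √((δw/w)² + (3·δu/u)² + (3·δd/d)²) = √(0.00121 + 0.0679 + 0.0466) = 0.340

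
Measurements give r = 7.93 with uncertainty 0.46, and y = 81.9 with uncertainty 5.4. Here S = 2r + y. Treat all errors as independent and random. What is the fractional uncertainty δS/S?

0.0560

Sums and differences: (δS)² = Σ (cᵢ δxᵢ)².
  (2·δr)² = 0.846;  (δy)² = 29.2
δS = √(30.0) = 5.48
S = 97.8, so δS/S = 5.48/97.8 = 0.0560.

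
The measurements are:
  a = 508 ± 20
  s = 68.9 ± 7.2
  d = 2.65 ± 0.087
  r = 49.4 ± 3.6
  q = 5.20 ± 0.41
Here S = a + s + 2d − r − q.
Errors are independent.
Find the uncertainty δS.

Each term contributes (cᵢ δxᵢ)² to (δS)²:
  (δa)² = 400;  (δs)² = 51.8;  (2·δd)² = 0.0303;  (δr)² = 13.0;  (δq)² = 0.168
δS = √(465) = 21.6

21.6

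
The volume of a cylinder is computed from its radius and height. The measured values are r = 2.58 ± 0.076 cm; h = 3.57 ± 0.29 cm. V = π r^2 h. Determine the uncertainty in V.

7.49 cm^3

For a monomial V ∝ r^2, h, fractional errors add in quadrature:
  (2·δr/r)² = (2×0.0295)² = 0.00347;  (1·δh/h)² = (1×0.0812)² = 0.00660
δV/V = √(0.0101) = 0.100
V = 74.7 cm^3, so δV = 0.100 × 74.7 = 7.49 cm^3.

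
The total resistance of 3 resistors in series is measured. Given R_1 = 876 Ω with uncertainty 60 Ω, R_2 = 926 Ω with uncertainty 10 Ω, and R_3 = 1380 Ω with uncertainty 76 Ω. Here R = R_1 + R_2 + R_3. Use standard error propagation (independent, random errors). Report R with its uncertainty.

3180 ± 97.3 Ω

For a sum/difference, combine absolute errors in quadrature:
  (δR_1)² = 3600;  (δR_2)² = 100;  (δR_3)² = 5780
δR = √(9480) = 97.3 Ω
R = 3180 Ω.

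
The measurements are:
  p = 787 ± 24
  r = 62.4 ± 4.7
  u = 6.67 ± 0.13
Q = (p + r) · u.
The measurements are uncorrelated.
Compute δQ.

197

Let w = p + r = 849. δw = √(δp² + δr²) = √(576 + 22.1) = 24.5, so δw/w = 0.0288.
Q is then a monomial in w, u:
δQ/Q = √((δw/w)² + (1·δu/u)²) = √(0.000829 + 0.000380) = 0.0348
Q = 5670, so δQ = 0.0348 × 5670 = 197.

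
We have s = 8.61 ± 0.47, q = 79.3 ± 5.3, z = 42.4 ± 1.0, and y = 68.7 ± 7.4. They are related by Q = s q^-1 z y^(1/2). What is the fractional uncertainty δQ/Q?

Products/powers → add relative errors in quadrature, weighted by exponent:
  (1·δs/s)² = (1×0.0546)² = 0.00298;  (-1·δq/q)² = (-1×0.0668)² = 0.00447;  (1·δz/z)² = (1×0.0236)² = 0.000556;  (½·δy/y)² = (0.5×0.108)² = 0.00290
δQ/Q = √(0.0109) = 0.104

0.104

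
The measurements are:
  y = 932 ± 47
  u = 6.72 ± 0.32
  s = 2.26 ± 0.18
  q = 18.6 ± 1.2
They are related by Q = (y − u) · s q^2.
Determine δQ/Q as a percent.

16.0%

Let w = y − u = 925. δw = √(δy² + δu²) = √(2210 + 0.102) = 47.0, so δw/w = 0.0508.
Q is then a monomial in w, s, q:
δQ/Q = √((δw/w)² + (1·δs/s)² + (2·δq/q)²) = √(0.00258 + 0.00634 + 0.0166) = 0.160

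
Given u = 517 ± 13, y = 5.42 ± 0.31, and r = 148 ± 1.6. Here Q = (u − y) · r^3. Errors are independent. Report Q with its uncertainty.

Let w = u − y = 512. δw = √(δu² + δy²) = √(169 + 0.0961) = 13.0, so δw/w = 0.0254.
Q is then a monomial in w, r:
δQ/Q = √((δw/w)² + (3·δr/r)²) = √(0.000646 + 0.00105) = 0.0412
Q = 1.66e+09, so δQ = 0.0412 × 1.66e+09 = 6.83e+07.

(1.66 ± 0.0683) × 10^9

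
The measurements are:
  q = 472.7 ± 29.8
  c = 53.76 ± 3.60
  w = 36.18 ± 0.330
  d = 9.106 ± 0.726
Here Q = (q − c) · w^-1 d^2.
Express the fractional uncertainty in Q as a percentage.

Let u = q − c = 418.9. δu = √(δq² + δc²) = √(888 + 13.0) = 30.0, so δu/u = 0.0716.
Q is then a monomial in u, w, d:
δQ/Q = √((δu/u)² + (-1·δw/w)² + (2·δd/d)²) = √(0.00513 + 8.32e-05 + 0.0254) = 0.175

17.5%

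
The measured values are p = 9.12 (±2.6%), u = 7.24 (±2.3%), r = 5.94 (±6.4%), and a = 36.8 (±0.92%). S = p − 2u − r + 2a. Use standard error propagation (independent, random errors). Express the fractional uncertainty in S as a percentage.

Sums and differences: (δS)² = Σ (cᵢ δxᵢ)².
  (δp)² = 0.0562;  (2·δu)² = 0.111;  (δr)² = 0.145;  (2·δa)² = 0.458
δS = √(0.770) = 0.878
S = 62.3, so δS/S = 0.878/62.3 = 0.0141.

1.41%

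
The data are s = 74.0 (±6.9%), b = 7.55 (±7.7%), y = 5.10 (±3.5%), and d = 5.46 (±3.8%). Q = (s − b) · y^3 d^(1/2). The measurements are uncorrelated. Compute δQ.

2710

Let u = s − b = 66.5. δu = √(δs² + δb²) = √(26.1 + 0.338) = 5.14, so δu/u = 0.0773.
Q is then a monomial in u, y, d:
δQ/Q = √((δu/u)² + (3·δy/y)² + (½·δd/d)²) = √(0.00598 + 0.0110 + 0.000361) = 0.132
Q = 20600, so δQ = 0.132 × 20600 = 2710.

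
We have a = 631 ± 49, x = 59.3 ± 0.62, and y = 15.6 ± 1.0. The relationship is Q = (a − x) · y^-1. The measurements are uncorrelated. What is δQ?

Let u = a − x = 572. δu = √(δa² + δx²) = √(2400 + 0.384) = 49.0, so δu/u = 0.0857.
Q is then a monomial in u, y:
δQ/Q = √((δu/u)² + (-1·δy/y)²) = √(0.00735 + 0.00411) = 0.107
Q = 36.6, so δQ = 0.107 × 36.6 = 3.92.

3.92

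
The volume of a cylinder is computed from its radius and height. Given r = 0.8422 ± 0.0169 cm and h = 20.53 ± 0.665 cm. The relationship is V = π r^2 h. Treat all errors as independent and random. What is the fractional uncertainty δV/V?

Since V is a product/quotient, work with relative uncertainties:
  (2·δr/r)² = (2×0.0201)² = 0.00161;  (1·δh/h)² = (1×0.0324)² = 0.00105
δV/V = √(0.00266) = 0.0516

0.0516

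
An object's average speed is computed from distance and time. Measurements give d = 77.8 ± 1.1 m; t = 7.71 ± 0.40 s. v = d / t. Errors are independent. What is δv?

0.543 m/s

v is a product of powers, so relative uncertainties combine in quadrature:
  (1·δd/d)² = (1×0.0141)² = 0.000200;  (-1·δt/t)² = (-1×0.0519)² = 0.00269
δv/v = √(0.00289) = 0.0538
v = 10.1 m/s, so δv = 0.0538 × 10.1 = 0.543 m/s.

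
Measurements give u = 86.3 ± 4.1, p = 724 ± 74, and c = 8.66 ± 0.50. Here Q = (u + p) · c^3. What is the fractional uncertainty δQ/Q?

Let w = u + p = 810. δw = √(δu² + δp²) = √(16.8 + 5480) = 74.1, so δw/w = 0.0915.
Q is then a monomial in w, c:
δQ/Q = √((δw/w)² + (3·δc/c)²) = √(0.00837 + 0.0300) = 0.196

0.196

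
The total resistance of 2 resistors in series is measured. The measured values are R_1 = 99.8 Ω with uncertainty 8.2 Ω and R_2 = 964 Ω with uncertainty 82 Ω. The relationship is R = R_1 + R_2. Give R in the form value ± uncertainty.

Sums and differences: (δR)² = Σ (cᵢ δxᵢ)².
  (δR_1)² = 67.2;  (δR_2)² = 6720
δR = √(6790) = 82.4 Ω
R = 1060 Ω.

1060 ± 82.4 Ω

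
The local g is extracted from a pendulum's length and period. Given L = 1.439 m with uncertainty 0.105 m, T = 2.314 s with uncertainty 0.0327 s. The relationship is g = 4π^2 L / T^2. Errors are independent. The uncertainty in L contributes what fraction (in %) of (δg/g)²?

87.0%

(δg/g)² = (1·δL/L)² + (-2·δT/T)²
  L term: (1×0.0730)² = 0.00532
  T term: (-2×0.0141)² = 0.000799
Total = 0.00612. Share from L = 0.00532/0.00612 = 0.870.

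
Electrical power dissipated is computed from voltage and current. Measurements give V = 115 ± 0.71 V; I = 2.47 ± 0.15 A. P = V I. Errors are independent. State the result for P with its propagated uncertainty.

284 ± 17.3 W

Products/powers → add relative errors in quadrature, weighted by exponent:
  (1·δV/V)² = (1×0.00617)² = 3.81e-05;  (1·δI/I)² = (1×0.0607)² = 0.00369
δP/P = √(0.00373) = 0.0610
P = 284 W, so δP = 0.0610 × 284 = 17.3 W.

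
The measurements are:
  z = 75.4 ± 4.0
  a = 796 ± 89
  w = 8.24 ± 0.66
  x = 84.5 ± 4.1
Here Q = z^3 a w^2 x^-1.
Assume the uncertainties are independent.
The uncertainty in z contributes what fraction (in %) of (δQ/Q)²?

(δQ/Q)² = (3·δz/z)² + (1·δa/a)² + (2·δw/w)² + (-1·δx/x)²
  z term: (3×0.0531)² = 0.0253
  a term: (1×0.112)² = 0.0125
  w term: (2×0.0801)² = 0.0257
  x term: (-1×0.0485)² = 0.00235
Total = 0.0658. Share from z = 0.0253/0.0658 = 0.385.

38.5%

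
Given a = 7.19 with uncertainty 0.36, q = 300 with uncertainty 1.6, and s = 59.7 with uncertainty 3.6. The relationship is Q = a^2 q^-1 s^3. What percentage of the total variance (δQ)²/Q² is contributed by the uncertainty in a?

23.4%

(δQ/Q)² = (2·δa/a)² + (-1·δq/q)² + (3·δs/s)²
  a term: (2×0.0501)² = 0.0100
  q term: (-1×0.00533)² = 2.84e-05
  s term: (3×0.0603)² = 0.0327
Total = 0.0428. Share from a = 0.0100/0.0428 = 0.234.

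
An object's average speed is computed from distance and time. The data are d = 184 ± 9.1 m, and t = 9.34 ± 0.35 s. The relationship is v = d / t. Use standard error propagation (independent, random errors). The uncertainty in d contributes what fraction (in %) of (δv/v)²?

(δv/v)² = (1·δd/d)² + (-1·δt/t)²
  d term: (1×0.0495)² = 0.00245
  t term: (-1×0.0375)² = 0.00140
Total = 0.00385. Share from d = 0.00245/0.00385 = 0.635.

63.5%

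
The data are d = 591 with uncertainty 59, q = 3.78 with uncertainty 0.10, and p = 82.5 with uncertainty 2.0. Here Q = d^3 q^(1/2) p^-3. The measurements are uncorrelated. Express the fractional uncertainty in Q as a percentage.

30.8%

Products/powers → add relative errors in quadrature, weighted by exponent:
  (3·δd/d)² = (3×0.0998)² = 0.0897;  (½·δq/q)² = (0.5×0.0265)² = 0.000175;  (-3·δp/p)² = (-3×0.0242)² = 0.00529
δQ/Q = √(0.0952) = 0.308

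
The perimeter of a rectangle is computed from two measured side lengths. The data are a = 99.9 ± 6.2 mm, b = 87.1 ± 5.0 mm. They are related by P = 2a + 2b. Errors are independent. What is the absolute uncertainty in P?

15.9 mm

P is a linear combination, so absolute uncertainties add in quadrature:
  (2·δa)² = 154;  (2·δb)² = 100
δP = √(254) = 15.9 mm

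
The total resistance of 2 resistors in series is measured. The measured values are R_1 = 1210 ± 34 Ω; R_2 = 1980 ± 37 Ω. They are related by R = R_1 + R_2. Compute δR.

50.2 Ω

Each term contributes (cᵢ δxᵢ)² to (δR)²:
  (δR_1)² = 1160;  (δR_2)² = 1370
δR = √(2520) = 50.2 Ω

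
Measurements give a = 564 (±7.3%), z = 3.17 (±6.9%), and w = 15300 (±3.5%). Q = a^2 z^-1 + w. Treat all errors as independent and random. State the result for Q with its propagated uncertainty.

(1.16 ± 0.162) × 10^5

Let p = a^2·z^-1 = 1e+05. δp/p = √((2·δa/a)² + (-1·δz/z)²) = √(0.0213 + 0.00476) = 0.161, so δp = 16200.
Q = p + w: δQ = √(δp² + δw²) = √(2.63e+08 + 2.87e+05) = 16200
Q = 1.16e+05.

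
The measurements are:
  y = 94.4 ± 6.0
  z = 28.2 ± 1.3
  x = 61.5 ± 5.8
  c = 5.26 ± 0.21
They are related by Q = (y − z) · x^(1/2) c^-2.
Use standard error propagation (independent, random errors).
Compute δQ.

2.46

Let u = y − z = 66.2. δu = √(δy² + δz²) = √(36.0 + 1.69) = 6.14, so δu/u = 0.0927.
Q is then a monomial in u, x, c:
δQ/Q = √((δu/u)² + (½·δx/x)² + (-2·δc/c)²) = √(0.00860 + 0.00222 + 0.00638) = 0.131
Q = 18.8, so δQ = 0.131 × 18.8 = 2.46.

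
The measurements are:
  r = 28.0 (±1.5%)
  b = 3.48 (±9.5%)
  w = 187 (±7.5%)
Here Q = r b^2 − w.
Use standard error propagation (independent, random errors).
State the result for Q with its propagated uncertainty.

Let p = r·b^2 = 339. δp/p = √((1·δr/r)² + (2·δb/b)²) = √(0.000225 + 0.0361) = 0.191, so δp = 64.6.
Q = p − w: δQ = √(δp² + δw²) = √(4180 + 197) = 66.1
Q = 152.

152 ± 66.1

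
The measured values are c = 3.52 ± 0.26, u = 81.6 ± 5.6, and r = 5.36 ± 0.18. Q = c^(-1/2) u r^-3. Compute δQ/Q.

Products/powers → add relative errors in quadrature, weighted by exponent:
  (−½·δc/c)² = (-0.5×0.0739)² = 0.00136;  (1·δu/u)² = (1×0.0686)² = 0.00471;  (-3·δr/r)² = (-3×0.0336)² = 0.0101
δQ/Q = √(0.0162) = 0.127

0.127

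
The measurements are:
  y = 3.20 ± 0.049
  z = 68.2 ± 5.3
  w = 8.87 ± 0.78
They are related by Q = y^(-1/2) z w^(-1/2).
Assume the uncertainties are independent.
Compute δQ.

1.15

Q is a product of powers, so relative uncertainties combine in quadrature:
  (−½·δy/y)² = (-0.5×0.0153)² = 5.86e-05;  (1·δz/z)² = (1×0.0777)² = 0.00604;  (−½·δw/w)² = (-0.5×0.0879)² = 0.00193
δQ/Q = √(0.00803) = 0.0896
Q = 12.8, so δQ = 0.0896 × 12.8 = 1.15.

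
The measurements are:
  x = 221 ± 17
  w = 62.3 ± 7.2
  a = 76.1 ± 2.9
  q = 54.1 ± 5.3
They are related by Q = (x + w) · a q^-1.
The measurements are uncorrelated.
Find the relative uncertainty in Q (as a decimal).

Let u = x + w = 283. δu = √(δx² + δw²) = √(289 + 51.8) = 18.5, so δu/u = 0.0652.
Q is then a monomial in u, a, q:
δQ/Q = √((δu/u)² + (1·δa/a)² + (-1·δq/q)²) = √(0.00425 + 0.00145 + 0.00960) = 0.124

0.124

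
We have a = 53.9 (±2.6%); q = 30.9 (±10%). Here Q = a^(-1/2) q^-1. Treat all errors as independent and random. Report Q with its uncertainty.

0.00441 ± 0.000445

Since Q is a product/quotient, work with relative uncertainties:
  (−½·δa/a)² = (-0.5×0.0260)² = 0.000169;  (-1·δq/q)² = (-1×0.100)² = 0.0100
δQ/Q = √(0.0102) = 0.101
Q = 0.00441, so δQ = 0.101 × 0.00441 = 0.000445.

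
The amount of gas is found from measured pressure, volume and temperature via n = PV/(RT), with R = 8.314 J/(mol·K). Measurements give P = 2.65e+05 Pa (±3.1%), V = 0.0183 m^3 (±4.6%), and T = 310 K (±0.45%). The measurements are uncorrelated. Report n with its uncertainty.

n is a product of powers, so relative uncertainties combine in quadrature:
  (1·δP/P)² = (1×0.0310)² = 0.000961;  (1·δV/V)² = (1×0.0460)² = 0.00212;  (-1·δT/T)² = (-1×0.00450)² = 2.03e-05
δn/n = √(0.00310) = 0.0557
n = 1.88 mol, so δn = 0.0557 × 1.88 = 0.105 mol.

1.88 ± 0.105 mol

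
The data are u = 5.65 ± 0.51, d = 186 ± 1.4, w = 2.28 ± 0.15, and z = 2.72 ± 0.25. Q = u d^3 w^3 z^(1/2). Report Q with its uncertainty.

(7.11 ± 1.58) × 10^8

Since Q is a product/quotient, work with relative uncertainties:
  (1·δu/u)² = (1×0.0903)² = 0.00815;  (3·δd/d)² = (3×0.00753)² = 0.000510;  (3·δw/w)² = (3×0.0658)² = 0.0390;  (½·δz/z)² = (0.5×0.0919)² = 0.00211
δQ/Q = √(0.0497) = 0.223
Q = 7.11e+08, so δQ = 0.223 × 7.11e+08 = 1.58e+08.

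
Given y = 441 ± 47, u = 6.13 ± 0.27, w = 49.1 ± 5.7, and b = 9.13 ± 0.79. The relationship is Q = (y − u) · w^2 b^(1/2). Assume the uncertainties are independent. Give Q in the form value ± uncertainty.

Let h = y − u = 435. δh = √(δy² + δu²) = √(2210 + 0.0729) = 47.0, so δh/h = 0.108.
Q is then a monomial in h, w, b:
δQ/Q = √((δh/h)² + (2·δw/w)² + (½·δb/b)²) = √(0.0117 + 0.0539 + 0.00187) = 0.260
Q = 3.17e+06, so δQ = 0.260 × 3.17e+06 = 8.23e+05.

(3.17 ± 0.823) × 10^6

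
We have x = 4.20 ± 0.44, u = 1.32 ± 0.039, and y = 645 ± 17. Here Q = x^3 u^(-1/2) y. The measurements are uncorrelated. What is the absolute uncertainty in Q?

Each factor contributes (exponent × relative error)² to (δQ/Q)²:
  (3·δx/x)² = (3×0.105)² = 0.0988;  (−½·δu/u)² = (-0.5×0.0295)² = 0.000218;  (1·δy/y)² = (1×0.0264)² = 0.000695
δQ/Q = √(0.0997) = 0.316
Q = 41600, so δQ = 0.316 × 41600 = 13100.

13100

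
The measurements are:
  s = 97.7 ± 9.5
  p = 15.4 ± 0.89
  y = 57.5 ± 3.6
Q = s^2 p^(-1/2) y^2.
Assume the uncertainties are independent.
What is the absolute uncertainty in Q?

1.87e+06

Since Q is a product/quotient, work with relative uncertainties:
  (2·δs/s)² = (2×0.0972)² = 0.0378;  (−½·δp/p)² = (-0.5×0.0578)² = 0.000835;  (2·δy/y)² = (2×0.0626)² = 0.0157
δQ/Q = √(0.0543) = 0.233
Q = 8.04e+06, so δQ = 0.233 × 8.04e+06 = 1.87e+06.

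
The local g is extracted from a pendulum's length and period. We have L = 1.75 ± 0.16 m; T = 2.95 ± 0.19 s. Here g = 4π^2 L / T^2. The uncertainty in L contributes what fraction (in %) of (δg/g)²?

(δg/g)² = (1·δL/L)² + (-2·δT/T)²
  L term: (1×0.0914)² = 0.00836
  T term: (-2×0.0644)² = 0.0166
Total = 0.0250. Share from L = 0.00836/0.0250 = 0.335.

33.5%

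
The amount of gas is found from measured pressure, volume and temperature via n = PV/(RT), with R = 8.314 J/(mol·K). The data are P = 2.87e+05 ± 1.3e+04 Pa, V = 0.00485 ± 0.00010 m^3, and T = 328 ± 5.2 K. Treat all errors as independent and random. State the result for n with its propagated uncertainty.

Each factor contributes (exponent × relative error)² to (δn/n)²:
  (1·δP/P)² = (1×0.0453)² = 0.00205;  (1·δV/V)² = (1×0.0206)² = 0.000425;  (-1·δT/T)² = (-1×0.0159)² = 0.000251
δn/n = √(0.00273) = 0.0522
n = 0.510 mol, so δn = 0.0522 × 0.510 = 0.0267 mol.

0.510 ± 0.0267 mol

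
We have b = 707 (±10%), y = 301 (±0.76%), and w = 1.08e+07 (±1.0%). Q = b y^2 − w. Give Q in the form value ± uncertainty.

Let p = b·y^2 = 6.41e+07. δp/p = √((1·δb/b)² + (2·δy/y)²) = √(0.0100 + 0.000231) = 0.101, so δp = 6.48e+06.
Q = p − w: δQ = √(δp² + δw²) = √(4.2e+13 + 1.17e+10) = 6.48e+06
Q = 5.33e+07.

(5.33 ± 0.648) × 10^7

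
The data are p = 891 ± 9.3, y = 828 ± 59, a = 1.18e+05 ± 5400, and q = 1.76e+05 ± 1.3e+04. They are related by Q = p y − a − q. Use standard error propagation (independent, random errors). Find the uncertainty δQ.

Let w = p·y = 7.38e+05. δw/w = √((1·δp/p)² + (1·δy/y)²) = √(0.000109 + 0.00508) = 0.0720, so δw = 53100.
Q = w − a − q: δQ = √(δw² + δa² + δq²) = √(2.82e+09 + 2.92e+07 + 1.69e+08) = 55000

55000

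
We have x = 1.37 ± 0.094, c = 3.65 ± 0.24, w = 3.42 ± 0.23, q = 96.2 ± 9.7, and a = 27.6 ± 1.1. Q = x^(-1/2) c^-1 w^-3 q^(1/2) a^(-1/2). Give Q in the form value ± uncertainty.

0.0109 ± 0.00242

Relative error in a monomial: (δQ/Q)² = Σ (nᵢ · δxᵢ/xᵢ)².
  (−½·δx/x)² = (-0.5×0.0686)² = 0.00118;  (-1·δc/c)² = (-1×0.0658)² = 0.00432;  (-3·δw/w)² = (-3×0.0673)² = 0.0407;  (½·δq/q)² = (0.5×0.101)² = 0.00254;  (−½·δa/a)² = (-0.5×0.0399)² = 0.000397
δQ/Q = √(0.0491) = 0.222
Q = 0.0109, so δQ = 0.222 × 0.0109 = 0.00242.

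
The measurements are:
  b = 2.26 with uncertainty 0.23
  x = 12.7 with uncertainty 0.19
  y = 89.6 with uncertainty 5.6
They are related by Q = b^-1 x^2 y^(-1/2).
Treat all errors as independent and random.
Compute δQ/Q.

Each factor contributes (exponent × relative error)² to (δQ/Q)²:
  (-1·δb/b)² = (-1×0.102)² = 0.0104;  (2·δx/x)² = (2×0.0150)² = 0.000895;  (−½·δy/y)² = (-0.5×0.0625)² = 0.000977
δQ/Q = √(0.0122) = 0.111

0.111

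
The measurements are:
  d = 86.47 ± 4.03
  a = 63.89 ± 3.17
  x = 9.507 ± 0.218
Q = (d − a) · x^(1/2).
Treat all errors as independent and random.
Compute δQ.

Let u = d − a = 22.58. δu = √(δd² + δa²) = √(16.2 + 10.0) = 5.13, so δu/u = 0.227.
Q is then a monomial in u, x:
δQ/Q = √((δu/u)² + (½·δx/x)²) = √(0.0516 + 0.000131) = 0.227
Q = 69.62, so δQ = 0.227 × 69.62 = 15.8.

15.8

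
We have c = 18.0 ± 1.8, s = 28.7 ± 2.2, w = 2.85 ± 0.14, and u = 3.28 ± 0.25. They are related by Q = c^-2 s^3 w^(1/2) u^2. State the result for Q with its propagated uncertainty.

1330 ± 453

Since Q is a product/quotient, work with relative uncertainties:
  (-2·δc/c)² = (-2×0.100)² = 0.0400;  (3·δs/s)² = (3×0.0767)² = 0.0529;  (½·δw/w)² = (0.5×0.0491)² = 0.000603;  (2·δu/u)² = (2×0.0762)² = 0.0232
δQ/Q = √(0.117) = 0.342
Q = 1330, so δQ = 0.342 × 1330 = 453.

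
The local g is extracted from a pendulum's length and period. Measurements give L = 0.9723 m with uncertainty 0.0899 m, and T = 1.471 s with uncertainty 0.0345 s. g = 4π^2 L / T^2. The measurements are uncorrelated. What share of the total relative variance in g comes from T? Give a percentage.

(δg/g)² = (1·δL/L)² + (-2·δT/T)²
  L term: (1×0.0925)² = 0.00855
  T term: (-2×0.0235)² = 0.00220
Total = 0.0107. Share from T = 0.00220/0.0107 = 0.205.

20.5%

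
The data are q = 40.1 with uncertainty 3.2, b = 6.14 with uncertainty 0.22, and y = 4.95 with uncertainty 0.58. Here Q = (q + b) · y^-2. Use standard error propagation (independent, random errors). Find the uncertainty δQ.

0.461

Let u = q + b = 46.2. δu = √(δq² + δb²) = √(10.2 + 0.0484) = 3.21, so δu/u = 0.0694.
Q is then a monomial in u, y:
δQ/Q = √((δu/u)² + (-2·δy/y)²) = √(0.00481 + 0.0549) = 0.244
Q = 1.89, so δQ = 0.244 × 1.89 = 0.461.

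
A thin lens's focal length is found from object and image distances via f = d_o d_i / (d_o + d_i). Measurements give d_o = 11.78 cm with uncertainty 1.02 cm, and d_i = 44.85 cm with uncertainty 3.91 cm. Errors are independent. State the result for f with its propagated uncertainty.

9.330 ± 0.662 cm

∂f/∂d_o = (d_i/(d_o+d_i))² = 0.627;  ∂f/∂d_i = (d_o/(d_o+d_i))² = 0.0433
δf = √((∂f/∂d_o · δd_o)² + (∂f/∂d_i · δd_i)²) = √(0.409 + 0.0286) = 0.662 cm
f = 9.330 cm.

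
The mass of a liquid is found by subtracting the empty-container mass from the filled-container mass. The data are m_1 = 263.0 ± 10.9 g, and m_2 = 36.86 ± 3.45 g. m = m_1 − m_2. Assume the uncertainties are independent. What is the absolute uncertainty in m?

Absolute uncertainties add in quadrature for a linear combination:
  (δm_1)² = 119;  (δm_2)² = 11.9
δm = √(131) = 11.4 g

11.4 g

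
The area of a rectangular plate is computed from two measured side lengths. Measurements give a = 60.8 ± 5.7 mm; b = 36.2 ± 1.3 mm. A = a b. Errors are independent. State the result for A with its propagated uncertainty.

Products/powers → add relative errors in quadrature, weighted by exponent:
  (1·δa/a)² = (1×0.0938)² = 0.00879;  (1·δb/b)² = (1×0.0359)² = 0.00129
δA/A = √(0.0101) = 0.100
A = 2200 mm^2, so δA = 0.100 × 2200 = 221 mm^2.

2200 ± 221 mm^2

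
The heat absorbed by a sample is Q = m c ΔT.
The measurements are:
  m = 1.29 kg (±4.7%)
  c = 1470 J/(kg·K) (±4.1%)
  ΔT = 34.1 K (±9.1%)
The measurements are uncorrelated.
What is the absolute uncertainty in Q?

7130 J

For a monomial Q ∝ m, c, ΔT, fractional errors add in quadrature:
  (1·δm/m)² = (1×0.0470)² = 0.00221;  (1·δc/c)² = (1×0.0410)² = 0.00168;  (1·δΔT/ΔT)² = (1×0.0910)² = 0.00828
δQ/Q = √(0.0122) = 0.110
Q = 64700 J, so δQ = 0.110 × 64700 = 7130 J.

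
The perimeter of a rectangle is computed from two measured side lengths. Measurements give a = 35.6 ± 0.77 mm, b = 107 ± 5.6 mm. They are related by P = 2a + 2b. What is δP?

11.3 mm

For a sum/difference, combine absolute errors in quadrature:
  (2·δa)² = 2.37;  (2·δb)² = 125
δP = √(128) = 11.3 mm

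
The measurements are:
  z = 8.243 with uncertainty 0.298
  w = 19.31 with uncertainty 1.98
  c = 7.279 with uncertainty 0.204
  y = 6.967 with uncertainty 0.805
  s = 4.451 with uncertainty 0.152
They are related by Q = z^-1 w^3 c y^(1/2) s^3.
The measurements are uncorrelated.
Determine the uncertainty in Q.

4.92e+05

Q is a product of powers, so relative uncertainties combine in quadrature:
  (-1·δz/z)² = (-1×0.0362)² = 0.00131;  (3·δw/w)² = (3×0.103)² = 0.0946;  (1·δc/c)² = (1×0.0280)² = 0.000785;  (½·δy/y)² = (0.5×0.116)² = 0.00334;  (3·δs/s)² = (3×0.0341)² = 0.0105
δQ/Q = √(0.111) = 0.332
Q = 1.48e+06, so δQ = 0.332 × 1.48e+06 = 4.92e+05.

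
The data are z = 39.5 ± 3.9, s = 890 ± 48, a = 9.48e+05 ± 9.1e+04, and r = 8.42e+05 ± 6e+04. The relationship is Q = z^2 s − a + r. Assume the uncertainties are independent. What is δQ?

3.04e+05

Let p = z^2·s = 1.39e+06. δp/p = √((2·δz/z)² + (1·δs/s)²) = √(0.0390 + 0.00291) = 0.205, so δp = 2.84e+05.
Q = p − a + r: δQ = √(δp² + δa² + δr²) = √(8.08e+10 + 8.28e+09 + 3.6e+09) = 3.04e+05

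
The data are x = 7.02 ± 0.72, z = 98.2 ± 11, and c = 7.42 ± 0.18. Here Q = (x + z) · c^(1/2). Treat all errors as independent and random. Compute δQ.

Let u = x + z = 105. δu = √(δx² + δz²) = √(0.518 + 121) = 11.0, so δu/u = 0.105.
Q is then a monomial in u, c:
δQ/Q = √((δu/u)² + (½·δc/c)²) = √(0.0110 + 0.000147) = 0.105
Q = 287, so δQ = 0.105 × 287 = 30.2.

30.2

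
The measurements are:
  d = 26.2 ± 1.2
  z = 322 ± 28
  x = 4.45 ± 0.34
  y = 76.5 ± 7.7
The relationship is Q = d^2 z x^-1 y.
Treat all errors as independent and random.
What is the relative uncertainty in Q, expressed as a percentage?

Each factor contributes (exponent × relative error)² to (δQ/Q)²:
  (2·δd/d)² = (2×0.0458)² = 0.00839;  (1·δz/z)² = (1×0.0870)² = 0.00756;  (-1·δx/x)² = (-1×0.0764)² = 0.00584;  (1·δy/y)² = (1×0.101)² = 0.0101
δQ/Q = √(0.0319) = 0.179

17.9%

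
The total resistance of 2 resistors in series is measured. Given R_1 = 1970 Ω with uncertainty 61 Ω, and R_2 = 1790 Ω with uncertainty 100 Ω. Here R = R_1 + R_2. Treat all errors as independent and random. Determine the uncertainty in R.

117 Ω

Sums and differences: (δR)² = Σ (cᵢ δxᵢ)².
  (δR_1)² = 3720;  (δR_2)² = 10000
δR = √(13700) = 117 Ω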